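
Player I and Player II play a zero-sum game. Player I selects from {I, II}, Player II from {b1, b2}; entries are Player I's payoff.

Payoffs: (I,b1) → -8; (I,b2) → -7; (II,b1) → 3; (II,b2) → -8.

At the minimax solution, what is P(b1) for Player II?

Row minima: I → -8, II → -8; maximin = -8.
Column maxima: b1 → 3, b2 → -7; minimax = -7.
-8 ≠ -7, so there is no saddle point; optimal play is mixed.
Let Player I play I with probability p. Expected payoff against b1: (-8)p + 3(1−p) = −11p + 3; against b2: (-7)p + (-8)(1−p) = p − 8.
Setting these equal: −11p + 3 = p − 8 ⇒ −12p = -11 ⇒ p = 11/12, and the value is (-11)·(11/12) + 3 = -85/12.
For Player II: with q = P(b1), equating I's and II's payoffs gives −q − 7 = 11q − 8 ⇒ q = 1/12.

1/12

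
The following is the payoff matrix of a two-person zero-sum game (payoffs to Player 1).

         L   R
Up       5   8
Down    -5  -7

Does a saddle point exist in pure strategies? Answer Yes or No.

Yes

Row minima: Up → 5, Down → -7; maximin = 5.
Column maxima: L → 5, R → 8; minimax = 5.
maximin = minimax = 5, so a saddle point exists.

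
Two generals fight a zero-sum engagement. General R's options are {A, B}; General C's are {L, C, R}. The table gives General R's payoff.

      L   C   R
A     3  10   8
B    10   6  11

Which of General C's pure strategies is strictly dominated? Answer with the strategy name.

L holds General R's payoff strictly below R in every row: 3 < 8, 10 < 11.
So R is strictly dominated for General C.

R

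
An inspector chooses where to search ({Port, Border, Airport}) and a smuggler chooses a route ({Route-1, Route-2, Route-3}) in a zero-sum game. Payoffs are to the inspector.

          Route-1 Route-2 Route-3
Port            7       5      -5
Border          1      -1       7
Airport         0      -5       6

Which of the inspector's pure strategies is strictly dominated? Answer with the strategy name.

Airport

Border gives a strictly higher payoff than Airport against every column: 1 > 0, -1 > -5, 7 > 6.
So Airport is strictly dominated and the inspector never plays it.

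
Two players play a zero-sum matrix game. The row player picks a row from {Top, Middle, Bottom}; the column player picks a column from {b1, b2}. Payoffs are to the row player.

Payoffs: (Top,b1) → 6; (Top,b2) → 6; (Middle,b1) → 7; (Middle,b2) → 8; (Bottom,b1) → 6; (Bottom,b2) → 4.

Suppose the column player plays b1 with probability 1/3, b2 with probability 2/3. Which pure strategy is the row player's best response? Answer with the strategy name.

Middle

Expected payoff of Top: (1/3)·6 + (2/3)·6 = 6.
Expected payoff of Middle: (1/3)·7 + (2/3)·8 = 23/3.
Expected payoff of Bottom: (1/3)·6 + (2/3)·4 = 14/3.
The largest is 23/3, so the row player's best response is Middle.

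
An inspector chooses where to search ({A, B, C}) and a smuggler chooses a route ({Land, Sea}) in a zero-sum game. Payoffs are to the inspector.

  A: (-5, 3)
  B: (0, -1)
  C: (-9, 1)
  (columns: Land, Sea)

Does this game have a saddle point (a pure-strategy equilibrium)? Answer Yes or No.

No

Row minima: A → -5, B → -1, C → -9; maximin = -1.
Column maxima: Land → 0, Sea → 3; minimax = 0.
-1 ≠ 0, so no pure-strategy equilibrium exists.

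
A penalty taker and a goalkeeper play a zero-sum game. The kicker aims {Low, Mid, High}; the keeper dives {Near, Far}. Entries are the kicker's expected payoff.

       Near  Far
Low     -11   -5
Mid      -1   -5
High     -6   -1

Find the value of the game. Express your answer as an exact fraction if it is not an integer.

-29/9

Row minima: Low → -11, Mid → -5, High → -6; maximin = -5.
Column maxima: Near → -1, Far → -1; minimax = -1.
-5 ≠ -1, so there is no saddle point; optimal play is mixed.
Low is strictly dominated by High, so the kicker never plays it.
On the remaining 2×2 (Mid, High vs Near, Far):
Let the kicker play Mid with probability p. Expected payoff against Near: (-1)p + (-6)(1−p) = 5p − 6; against Far: (-5)p + (-1)(1−p) = −4p − 1.
Setting these equal: 5p − 6 = −4p − 1 ⇒ 9p = 5 ⇒ p = 5/9, and the value is (5)·(5/9) − 6 = -29/9.
For the keeper: with q = P(Near), equating Mid's and High's payoffs gives 4q − 5 = −5q − 1 ⇒ q = 4/9.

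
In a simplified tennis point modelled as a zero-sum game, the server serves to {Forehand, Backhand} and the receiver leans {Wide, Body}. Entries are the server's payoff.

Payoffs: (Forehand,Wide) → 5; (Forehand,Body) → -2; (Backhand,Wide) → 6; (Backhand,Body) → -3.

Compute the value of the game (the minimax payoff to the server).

-2

Row minima: Forehand → -2, Backhand → -3; maximin = -2.
Column maxima: Wide → 6, Body → -2; minimax = -2.
Since maximin = minimax = -2, there is a saddle point and the value is -2.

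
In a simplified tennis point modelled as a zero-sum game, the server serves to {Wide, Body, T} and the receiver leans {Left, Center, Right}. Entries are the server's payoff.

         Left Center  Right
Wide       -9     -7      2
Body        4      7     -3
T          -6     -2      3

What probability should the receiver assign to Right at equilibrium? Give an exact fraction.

Row minima: Wide → -9, Body → -3, T → -6; maximin = -3.
Column maxima: Left → 4, Center → 7, Right → 3; minimax = 3.
-3 ≠ 3, so there is no saddle point; optimal play is mixed.
Wide is strictly dominated by T, so the server never plays it.
Center is strictly dominated by Left (it gives the server strictly more in every row), so the receiver never plays it.
On the remaining 2×2 (Body, T vs Left, Right):
Let the server play Body with probability p. Expected payoff against Left: 4p + (-6)(1−p) = 10p − 6; against Right: (-3)p + 3(1−p) = −6p + 3.
Setting these equal: 10p − 6 = −6p + 3 ⇒ 16p = 9 ⇒ p = 9/16, and the value is (10)·(9/16) − 6 = -3/8.
For the receiver: with q = P(Left), equating Body's and T's payoffs gives 7q − 3 = −9q + 3 ⇒ q = 3/8.

5/8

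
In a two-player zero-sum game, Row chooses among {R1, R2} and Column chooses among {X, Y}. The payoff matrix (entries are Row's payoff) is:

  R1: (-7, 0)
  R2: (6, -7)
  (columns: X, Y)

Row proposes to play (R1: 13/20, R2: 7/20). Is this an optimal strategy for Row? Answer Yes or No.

Against X this mix gives (13/20)·(-7) + (7/20)·6 = -49/20.
Against Y this mix gives (13/20)·0 + (7/20)·(-7) = -49/20.
All of Column's active replies (X, Y) yield -49/20, and no column does worse for Row. The mix makes Column indifferent and guarantees -49/20, so it is optimal.

Yes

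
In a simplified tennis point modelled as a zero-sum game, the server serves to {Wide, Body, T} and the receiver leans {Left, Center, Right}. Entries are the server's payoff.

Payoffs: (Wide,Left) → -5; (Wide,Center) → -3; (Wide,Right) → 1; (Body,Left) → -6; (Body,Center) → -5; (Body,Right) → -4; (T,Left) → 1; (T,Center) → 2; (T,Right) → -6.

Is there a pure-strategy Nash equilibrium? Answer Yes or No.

Row minima: Wide → -5, Body → -6, T → -6; maximin = -5.
Column maxima: Left → 1, Center → 2, Right → 1; minimax = 1.
-5 ≠ 1, so no pure-strategy equilibrium exists.

No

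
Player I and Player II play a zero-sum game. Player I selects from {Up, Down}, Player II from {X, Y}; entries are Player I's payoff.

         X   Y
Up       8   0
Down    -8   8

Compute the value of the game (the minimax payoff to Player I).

8/3

Row minima: Up → 0, Down → -8; maximin = 0.
Column maxima: X → 8, Y → 8; minimax = 8.
0 ≠ 8, so there is no saddle point; optimal play is mixed.
Let Player I play Up with probability p. Expected payoff against X: 8p + (-8)(1−p) = 16p − 8; against Y: 0p + 8(1−p) = −8p + 8.
Setting these equal: 16p − 8 = −8p + 8 ⇒ 24p = 16 ⇒ p = 2/3, and the value is (16)·(2/3) − 8 = 8/3.
For Player II: with q = P(X), equating Up's and Down's payoffs gives 8q = −16q + 8 ⇒ q = 1/3.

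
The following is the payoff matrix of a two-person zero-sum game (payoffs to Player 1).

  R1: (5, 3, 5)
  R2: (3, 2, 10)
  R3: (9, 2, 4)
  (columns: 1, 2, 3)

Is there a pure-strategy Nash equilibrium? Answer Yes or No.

Yes

Row minima: R1 → 3, R2 → 2, R3 → 2; maximin = 3.
Column maxima: 1 → 9, 2 → 3, 3 → 10; minimax = 3.
maximin = minimax = 3, so a saddle point exists.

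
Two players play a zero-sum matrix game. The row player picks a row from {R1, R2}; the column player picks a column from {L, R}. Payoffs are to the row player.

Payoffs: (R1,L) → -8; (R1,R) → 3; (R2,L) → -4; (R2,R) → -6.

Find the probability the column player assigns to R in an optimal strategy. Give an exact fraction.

4/13

Row minima: R1 → -8, R2 → -6; maximin = -6.
Column maxima: L → -4, R → 3; minimax = -4.
-6 ≠ -4, so there is no saddle point; optimal play is mixed.
Let the row player play R1 with probability p. Expected payoff against L: (-8)p + (-4)(1−p) = −4p − 4; against R: 3p + (-6)(1−p) = 9p − 6.
Setting these equal: −4p − 4 = 9p − 6 ⇒ −13p = -2 ⇒ p = 2/13, and the value is (-4)·(2/13) − 4 = -60/13.
For the column player: with q = P(L), equating R1's and R2's payoffs gives −11q + 3 = 2q − 6 ⇒ q = 9/13.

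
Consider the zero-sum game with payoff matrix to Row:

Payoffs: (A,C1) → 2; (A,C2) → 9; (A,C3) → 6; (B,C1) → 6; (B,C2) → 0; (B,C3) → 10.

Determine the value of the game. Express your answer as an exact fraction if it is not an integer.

Row minima: A → 2, B → 0; maximin = 2.
Column maxima: C1 → 6, C2 → 9, C3 → 10; minimax = 6.
2 ≠ 6, so there is no saddle point; optimal play is mixed.
C3 is strictly dominated by C1 (it gives Row strictly more in every row), so Column never plays it.
On the remaining 2×2 (A, B vs C1, C2):
Let Row play A with probability p. Expected payoff against C1: 2p + 6(1−p) = −4p + 6; against C2: 9p + 0(1−p) = 9p.
Setting these equal: −4p + 6 = 9p ⇒ −13p = -6 ⇒ p = 6/13, and the value is (-4)·(6/13) + 6 = 54/13.
For Column: with q = P(C1), equating A's and B's payoffs gives −7q + 9 = 6q ⇒ q = 9/13.

54/13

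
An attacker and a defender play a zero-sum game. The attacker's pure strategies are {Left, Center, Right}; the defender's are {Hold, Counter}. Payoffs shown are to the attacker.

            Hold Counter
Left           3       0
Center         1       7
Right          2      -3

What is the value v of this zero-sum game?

Row minima: Left → 0, Center → 1, Right → -3; maximin = 1.
Column maxima: Hold → 3, Counter → 7; minimax = 3.
1 ≠ 3, so there is no saddle point; optimal play is mixed.
Right is strictly dominated by Left, so the attacker never plays it.
On the remaining 2×2 (Left, Center vs Hold, Counter):
Let the attacker play Left with probability p. Expected payoff against Hold: 3p + 1(1−p) = 2p + 1; against Counter: 0p + 7(1−p) = −7p + 7.
Setting these equal: 2p + 1 = −7p + 7 ⇒ 9p = 6 ⇒ p = 2/3, and the value is (2)·(2/3) + 1 = 7/3.
For the defender: with q = P(Hold), equating Left's and Center's payoffs gives 3q = −6q + 7 ⇒ q = 7/9.

7/3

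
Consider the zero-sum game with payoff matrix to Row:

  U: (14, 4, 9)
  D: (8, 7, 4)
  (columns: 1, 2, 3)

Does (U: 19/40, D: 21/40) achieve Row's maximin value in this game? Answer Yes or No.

Against 1 this mix gives (19/40)·14 + (21/40)·8 = 217/20.
Against 2 this mix gives (19/40)·4 + (21/40)·7 = 223/40.
Against 3 this mix gives (19/40)·9 + (21/40)·4 = 51/8.
Column will play 2, holding Row to 223/40. Shifting weight toward the row that does better against 2 would raise this floor (the equalizing mix achieves 47/8 against both 2 and 3), so the proposed strategy is not optimal.

No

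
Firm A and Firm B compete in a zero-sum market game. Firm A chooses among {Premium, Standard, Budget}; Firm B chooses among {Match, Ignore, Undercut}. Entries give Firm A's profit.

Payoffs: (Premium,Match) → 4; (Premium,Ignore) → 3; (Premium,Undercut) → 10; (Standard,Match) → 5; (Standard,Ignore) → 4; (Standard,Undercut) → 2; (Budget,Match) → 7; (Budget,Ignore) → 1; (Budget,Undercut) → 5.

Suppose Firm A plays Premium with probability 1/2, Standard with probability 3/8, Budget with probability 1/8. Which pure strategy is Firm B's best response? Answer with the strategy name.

If Firm B plays Match, Firm A's expected payoff is (1/2)·4 + (3/8)·5 + (1/8)·7 = 19/4.
If Firm B plays Ignore, Firm A's expected payoff is (1/2)·3 + (3/8)·4 + (1/8)·1 = 25/8.
If Firm B plays Undercut, Firm A's expected payoff is (1/2)·10 + (3/8)·2 + (1/8)·5 = 51/8.
Firm B minimizes Firm A's payoff; the smallest is 25/8, so the best response is Ignore.

Ignore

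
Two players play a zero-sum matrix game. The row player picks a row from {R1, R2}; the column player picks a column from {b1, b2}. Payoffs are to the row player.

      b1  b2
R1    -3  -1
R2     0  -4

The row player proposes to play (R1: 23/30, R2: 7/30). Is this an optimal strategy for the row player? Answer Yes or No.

Against b1 this mix gives (23/30)·(-3) + (7/30)·0 = -23/10.
Against b2 this mix gives (23/30)·(-1) + (7/30)·(-4) = -17/10.
The column player will play b1, holding the row player to -23/10. Shifting weight toward the row that does better against b1 would raise this floor (the equalizing mix achieves -2 against both b1 and b2), so the proposed strategy is not optimal.

No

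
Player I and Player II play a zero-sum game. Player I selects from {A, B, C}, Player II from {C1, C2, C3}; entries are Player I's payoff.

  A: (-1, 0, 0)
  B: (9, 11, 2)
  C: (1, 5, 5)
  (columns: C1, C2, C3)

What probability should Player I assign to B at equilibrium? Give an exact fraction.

Row minima: A → -1, B → 2, C → 1; maximin = 2.
Column maxima: C1 → 9, C2 → 11, C3 → 5; minimax = 5.
2 ≠ 5, so there is no saddle point; optimal play is mixed.
A is strictly dominated by B, so Player I never plays it.
C2 is strictly dominated by C1 (it gives Player I strictly more in every row), so Player II never plays it.
On the remaining 2×2 (B, C vs C1, C3):
Let Player I play B with probability p. Expected payoff against C1: 9p + 1(1−p) = 8p + 1; against C3: 2p + 5(1−p) = −3p + 5.
Setting these equal: 8p + 1 = −3p + 5 ⇒ 11p = 4 ⇒ p = 4/11, and the value is (8)·(4/11) + 1 = 43/11.
For Player II: with q = P(C1), equating B's and C's payoffs gives 7q + 2 = −4q + 5 ⇒ q = 3/11.

4/11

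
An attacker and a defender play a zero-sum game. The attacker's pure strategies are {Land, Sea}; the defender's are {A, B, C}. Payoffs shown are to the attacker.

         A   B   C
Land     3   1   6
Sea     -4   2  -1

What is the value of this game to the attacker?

5/4

Row minima: Land → 1, Sea → -4; maximin = 1.
Column maxima: A → 3, B → 2, C → 6; minimax = 2.
1 ≠ 2, so there is no saddle point; optimal play is mixed.
C is strictly dominated by A (it gives the attacker strictly more in every row), so the defender never plays it.
On the remaining 2×2 (Land, Sea vs A, B):
Let the attacker play Land with probability p. Expected payoff against A: 3p + (-4)(1−p) = 7p − 4; against B: 1p + 2(1−p) = −p + 2.
Setting these equal: 7p − 4 = −p + 2 ⇒ 8p = 6 ⇒ p = 3/4, and the value is (7)·(3/4) − 4 = 5/4.
For the defender: with q = P(A), equating Land's and Sea's payoffs gives 2q + 1 = −6q + 2 ⇒ q = 1/8.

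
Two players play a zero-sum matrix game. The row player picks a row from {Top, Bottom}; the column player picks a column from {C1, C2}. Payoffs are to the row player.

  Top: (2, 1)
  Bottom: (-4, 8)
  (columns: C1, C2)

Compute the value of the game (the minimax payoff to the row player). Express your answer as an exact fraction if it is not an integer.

Row minima: Top → 1, Bottom → -4; maximin = 1.
Column maxima: C1 → 2, C2 → 8; minimax = 2.
1 ≠ 2, so there is no saddle point; optimal play is mixed.
Let the row player play Top with probability p. Expected payoff against C1: 2p + (-4)(1−p) = 6p − 4; against C2: 1p + 8(1−p) = −7p + 8.
Setting these equal: 6p − 4 = −7p + 8 ⇒ 13p = 12 ⇒ p = 12/13, and the value is (6)·(12/13) − 4 = 20/13.
For the column player: with q = P(C1), equating Top's and Bottom's payoffs gives q + 1 = −12q + 8 ⇒ q = 7/13.

20/13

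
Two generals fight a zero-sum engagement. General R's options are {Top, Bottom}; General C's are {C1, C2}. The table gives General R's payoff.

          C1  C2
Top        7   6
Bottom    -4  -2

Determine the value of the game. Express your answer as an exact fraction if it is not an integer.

Row minima: Top → 6, Bottom → -4; maximin = 6.
Column maxima: C1 → 7, C2 → 6; minimax = 6.
Since maximin = minimax = 6, there is a saddle point and the value is 6.

6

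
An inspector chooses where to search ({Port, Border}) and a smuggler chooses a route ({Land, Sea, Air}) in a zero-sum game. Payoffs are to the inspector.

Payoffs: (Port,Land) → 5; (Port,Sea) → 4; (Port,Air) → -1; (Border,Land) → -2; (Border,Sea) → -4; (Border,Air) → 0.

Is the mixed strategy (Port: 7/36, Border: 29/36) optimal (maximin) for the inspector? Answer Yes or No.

Against Land this mix gives (7/36)·5 + (29/36)·(-2) = -23/36.
Against Sea this mix gives (7/36)·4 + (29/36)·(-4) = -22/9.
Against Air this mix gives (7/36)·(-1) + (29/36)·0 = -7/36.
The smuggler will play Sea, holding the inspector to -22/9. Shifting weight toward the row that does better against Sea would raise this floor (the equalizing mix achieves -4/9 against both Sea and Air), so the proposed strategy is not optimal.

No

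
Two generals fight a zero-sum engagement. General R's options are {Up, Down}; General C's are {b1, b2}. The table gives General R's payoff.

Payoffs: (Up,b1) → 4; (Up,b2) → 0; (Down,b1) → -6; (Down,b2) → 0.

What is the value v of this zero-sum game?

Row minima: Up → 0, Down → -6; maximin = 0.
Column maxima: b1 → 4, b2 → 0; minimax = 0.
Since maximin = minimax = 0, there is a saddle point and the value is 0.

0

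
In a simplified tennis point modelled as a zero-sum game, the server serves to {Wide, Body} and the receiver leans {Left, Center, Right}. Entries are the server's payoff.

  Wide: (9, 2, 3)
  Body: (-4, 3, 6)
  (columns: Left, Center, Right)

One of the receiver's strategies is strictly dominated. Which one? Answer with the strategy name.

Right

Center holds the server's payoff strictly below Right in every row: 2 < 3, 3 < 6.
So Right is strictly dominated for the receiver.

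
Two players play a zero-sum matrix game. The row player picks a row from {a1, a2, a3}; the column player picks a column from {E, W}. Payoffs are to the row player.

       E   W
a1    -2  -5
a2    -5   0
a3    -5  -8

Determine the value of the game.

-25/8

Row minima: a1 → -5, a2 → -5, a3 → -8; maximin = -5.
Column maxima: E → -2, W → 0; minimax = -2.
-5 ≠ -2, so there is no saddle point; optimal play is mixed.
a3 is strictly dominated by a1, so the row player never plays it.
On the remaining 2×2 (a1, a2 vs E, W):
Let the row player play a1 with probability p. Expected payoff against E: (-2)p + (-5)(1−p) = 3p − 5; against W: (-5)p + 0(1−p) = −5p.
Setting these equal: 3p − 5 = −5p ⇒ 8p = 5 ⇒ p = 5/8, and the value is (3)·(5/8) − 5 = -25/8.
For the column player: with q = P(E), equating a1's and a2's payoffs gives 3q − 5 = −5q ⇒ q = 5/8.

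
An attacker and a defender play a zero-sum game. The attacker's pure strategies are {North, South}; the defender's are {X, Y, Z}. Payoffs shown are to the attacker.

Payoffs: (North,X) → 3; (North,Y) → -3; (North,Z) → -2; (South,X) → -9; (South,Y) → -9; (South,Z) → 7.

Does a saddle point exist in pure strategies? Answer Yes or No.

Row minima: North → -3, South → -9; maximin = -3.
Column maxima: X → 3, Y → -3, Z → 7; minimax = -3.
maximin = minimax = -3, so a saddle point exists.

Yes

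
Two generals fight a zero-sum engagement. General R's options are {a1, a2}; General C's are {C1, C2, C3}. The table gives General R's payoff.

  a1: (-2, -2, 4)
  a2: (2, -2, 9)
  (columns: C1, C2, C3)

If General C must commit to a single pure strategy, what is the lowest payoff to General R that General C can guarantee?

-2

Column maxima: C1 → 2, C2 → -2, C3 → 9.
The smallest of these is -2.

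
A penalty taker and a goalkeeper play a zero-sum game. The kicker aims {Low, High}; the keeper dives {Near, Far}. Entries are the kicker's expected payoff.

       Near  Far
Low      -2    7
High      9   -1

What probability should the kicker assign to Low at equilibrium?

Row minima: Low → -2, High → -1; maximin = -1.
Column maxima: Near → 9, Far → 7; minimax = 7.
-1 ≠ 7, so there is no saddle point; optimal play is mixed.
Let the kicker play Low with probability p. Expected payoff against Near: (-2)p + 9(1−p) = −11p + 9; against Far: 7p + (-1)(1−p) = 8p − 1.
Setting these equal: −11p + 9 = 8p − 1 ⇒ −19p = -10 ⇒ p = 10/19, and the value is (-11)·(10/19) + 9 = 61/19.
For the keeper: with q = P(Near), equating Low's and High's payoffs gives −9q + 7 = 10q − 1 ⇒ q = 8/19.

10/19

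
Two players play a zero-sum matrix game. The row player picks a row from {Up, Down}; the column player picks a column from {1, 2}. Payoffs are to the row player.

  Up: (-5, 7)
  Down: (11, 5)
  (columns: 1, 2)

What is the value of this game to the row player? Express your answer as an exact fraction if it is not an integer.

17/3

Row minima: Up → -5, Down → 5; maximin = 5.
Column maxima: 1 → 11, 2 → 7; minimax = 7.
5 ≠ 7, so there is no saddle point; optimal play is mixed.
Let the row player play Up with probability p. Expected payoff against 1: (-5)p + 11(1−p) = −16p + 11; against 2: 7p + 5(1−p) = 2p + 5.
Setting these equal: −16p + 11 = 2p + 5 ⇒ −18p = -6 ⇒ p = 1/3, and the value is (-16)·(1/3) + 11 = 17/3.
For the column player: with q = P(1), equating Up's and Down's payoffs gives −12q + 7 = 6q + 5 ⇒ q = 1/9.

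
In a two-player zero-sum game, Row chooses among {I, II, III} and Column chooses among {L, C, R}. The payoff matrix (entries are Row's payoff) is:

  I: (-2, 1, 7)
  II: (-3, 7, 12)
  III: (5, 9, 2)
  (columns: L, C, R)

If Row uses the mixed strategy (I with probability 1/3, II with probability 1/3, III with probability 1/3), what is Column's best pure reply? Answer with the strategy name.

If Column plays L, Row's expected payoff is (1/3)·(-2) + (1/3)·(-3) + (1/3)·5 = 0.
If Column plays C, Row's expected payoff is (1/3)·1 + (1/3)·7 + (1/3)·9 = 17/3.
If Column plays R, Row's expected payoff is (1/3)·7 + (1/3)·12 + (1/3)·2 = 7.
Column minimizes Row's payoff; the smallest is 0, so the best response is L.

L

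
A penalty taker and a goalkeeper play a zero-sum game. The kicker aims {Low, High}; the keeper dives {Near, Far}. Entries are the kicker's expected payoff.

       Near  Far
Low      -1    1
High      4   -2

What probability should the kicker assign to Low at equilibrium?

3/4

Row minima: Low → -1, High → -2; maximin = -1.
Column maxima: Near → 4, Far → 1; minimax = 1.
-1 ≠ 1, so there is no saddle point; optimal play is mixed.
Let the kicker play Low with probability p. Expected payoff against Near: (-1)p + 4(1−p) = −5p + 4; against Far: 1p + (-2)(1−p) = 3p − 2.
Setting these equal: −5p + 4 = 3p − 2 ⇒ −8p = -6 ⇒ p = 3/4, and the value is (-5)·(3/4) + 4 = 1/4.
For the keeper: with q = P(Near), equating Low's and High's payoffs gives −2q + 1 = 6q − 2 ⇒ q = 3/8.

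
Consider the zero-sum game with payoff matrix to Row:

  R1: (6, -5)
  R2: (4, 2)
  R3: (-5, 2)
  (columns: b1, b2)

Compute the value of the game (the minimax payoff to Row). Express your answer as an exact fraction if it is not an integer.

2

Row minima: R1 → -5, R2 → 2, R3 → -5; maximin = 2.
Column maxima: b1 → 6, b2 → 2; minimax = 2.
Since maximin = minimax = 2, there is a saddle point and the value is 2.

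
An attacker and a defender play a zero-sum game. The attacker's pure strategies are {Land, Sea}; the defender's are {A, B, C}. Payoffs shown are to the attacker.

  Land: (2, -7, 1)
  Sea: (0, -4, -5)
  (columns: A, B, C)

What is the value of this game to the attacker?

-13/3

Row minima: Land → -7, Sea → -5; maximin = -5.
Column maxima: A → 2, B → -4, C → 1; minimax = -4.
-5 ≠ -4, so there is no saddle point; optimal play is mixed.
A is strictly dominated by B (it gives the attacker strictly more in every row), so the defender never plays it.
On the remaining 2×2 (Land, Sea vs B, C):
Let the attacker play Land with probability p. Expected payoff against B: (-7)p + (-4)(1−p) = −3p − 4; against C: 1p + (-5)(1−p) = 6p − 5.
Setting these equal: −3p − 4 = 6p − 5 ⇒ −9p = -1 ⇒ p = 1/9, and the value is (-3)·(1/9) − 4 = -13/3.
For the defender: with q = P(B), equating Land's and Sea's payoffs gives −8q + 1 = q − 5 ⇒ q = 2/3.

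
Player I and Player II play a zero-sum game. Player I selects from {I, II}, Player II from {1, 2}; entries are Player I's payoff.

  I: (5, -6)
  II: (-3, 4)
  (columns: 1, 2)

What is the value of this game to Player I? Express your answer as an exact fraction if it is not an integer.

1/9

Row minima: I → -6, II → -3; maximin = -3.
Column maxima: 1 → 5, 2 → 4; minimax = 4.
-3 ≠ 4, so there is no saddle point; optimal play is mixed.
Let Player I play I with probability p. Expected payoff against 1: 5p + (-3)(1−p) = 8p − 3; against 2: (-6)p + 4(1−p) = −10p + 4.
Setting these equal: 8p − 3 = −10p + 4 ⇒ 18p = 7 ⇒ p = 7/18, and the value is (8)·(7/18) − 3 = 1/9.
For Player II: with q = P(1), equating I's and II's payoffs gives 11q − 6 = −7q + 4 ⇒ q = 5/9.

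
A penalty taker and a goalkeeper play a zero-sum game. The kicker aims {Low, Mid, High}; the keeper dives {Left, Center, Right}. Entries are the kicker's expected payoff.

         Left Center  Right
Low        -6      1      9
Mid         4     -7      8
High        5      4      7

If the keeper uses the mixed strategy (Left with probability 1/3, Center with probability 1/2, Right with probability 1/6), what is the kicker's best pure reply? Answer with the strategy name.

Expected payoff of Low: (1/3)·(-6) + (1/2)·1 + (1/6)·9 = 0.
Expected payoff of Mid: (1/3)·4 + (1/2)·(-7) + (1/6)·8 = -5/6.
Expected payoff of High: (1/3)·5 + (1/2)·4 + (1/6)·7 = 29/6.
The largest is 29/6, so the kicker's best response is High.

High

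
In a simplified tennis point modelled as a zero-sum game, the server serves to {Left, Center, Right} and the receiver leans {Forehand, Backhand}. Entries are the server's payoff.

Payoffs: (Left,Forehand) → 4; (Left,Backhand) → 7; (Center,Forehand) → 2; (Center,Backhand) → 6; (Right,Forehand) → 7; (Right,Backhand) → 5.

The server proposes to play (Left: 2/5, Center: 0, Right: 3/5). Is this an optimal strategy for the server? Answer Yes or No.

Yes

Against Forehand this mix gives (2/5)·4 + (3/5)·7 = 29/5.
Against Backhand this mix gives (2/5)·7 + (3/5)·5 = 29/5.
All of the receiver's active replies (Forehand, Backhand) yield 29/5, and no column does worse for the server. The mix makes the receiver indifferent and guarantees 29/5, so it is optimal.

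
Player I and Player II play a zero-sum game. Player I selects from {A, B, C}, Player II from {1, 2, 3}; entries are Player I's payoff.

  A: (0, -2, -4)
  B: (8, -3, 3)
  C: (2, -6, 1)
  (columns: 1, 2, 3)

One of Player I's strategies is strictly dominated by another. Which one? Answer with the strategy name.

B gives a strictly higher payoff than C against every column: 8 > 2, -3 > -6, 3 > 1.
So C is strictly dominated and Player I never plays it.

C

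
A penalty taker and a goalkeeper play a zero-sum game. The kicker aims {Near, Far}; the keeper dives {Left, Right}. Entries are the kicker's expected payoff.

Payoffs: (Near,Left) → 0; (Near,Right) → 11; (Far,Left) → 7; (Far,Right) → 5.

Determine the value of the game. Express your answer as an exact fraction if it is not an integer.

77/13

Row minima: Near → 0, Far → 5; maximin = 5.
Column maxima: Left → 7, Right → 11; minimax = 7.
5 ≠ 7, so there is no saddle point; optimal play is mixed.
Let the kicker play Near with probability p. Expected payoff against Left: 0p + 7(1−p) = −7p + 7; against Right: 11p + 5(1−p) = 6p + 5.
Setting these equal: −7p + 7 = 6p + 5 ⇒ −13p = -2 ⇒ p = 2/13, and the value is (-7)·(2/13) + 7 = 77/13.
For the keeper: with q = P(Left), equating Near's and Far's payoffs gives −11q + 11 = 2q + 5 ⇒ q = 6/13.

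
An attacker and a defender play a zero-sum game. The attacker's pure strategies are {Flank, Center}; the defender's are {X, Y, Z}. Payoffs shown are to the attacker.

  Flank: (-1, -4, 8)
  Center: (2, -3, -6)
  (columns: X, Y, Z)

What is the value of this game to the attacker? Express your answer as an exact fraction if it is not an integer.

-16/5

Row minima: Flank → -4, Center → -6; maximin = -4.
Column maxima: X → 2, Y → -3, Z → 8; minimax = -3.
-4 ≠ -3, so there is no saddle point; optimal play is mixed.
X is strictly dominated by Y (it gives the attacker strictly more in every row), so the defender never plays it.
On the remaining 2×2 (Flank, Center vs Y, Z):
Let the attacker play Flank with probability p. Expected payoff against Y: (-4)p + (-3)(1−p) = −p − 3; against Z: 8p + (-6)(1−p) = 14p − 6.
Setting these equal: −p − 3 = 14p − 6 ⇒ −15p = -3 ⇒ p = 1/5, and the value is (-1)·(1/5) − 3 = -16/5.
For the defender: with q = P(Y), equating Flank's and Center's payoffs gives −12q + 8 = 3q − 6 ⇒ q = 14/15.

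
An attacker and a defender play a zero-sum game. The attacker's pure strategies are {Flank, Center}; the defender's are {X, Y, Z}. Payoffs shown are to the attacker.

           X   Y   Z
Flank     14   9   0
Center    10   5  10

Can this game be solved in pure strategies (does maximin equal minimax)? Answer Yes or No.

No

Row minima: Flank → 0, Center → 5; maximin = 5.
Column maxima: X → 14, Y → 9, Z → 10; minimax = 9.
5 ≠ 9, so no pure-strategy equilibrium exists.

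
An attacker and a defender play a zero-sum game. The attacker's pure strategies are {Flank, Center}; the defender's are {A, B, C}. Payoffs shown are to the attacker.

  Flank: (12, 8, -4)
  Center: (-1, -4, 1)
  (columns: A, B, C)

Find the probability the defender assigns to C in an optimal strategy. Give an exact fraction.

Row minima: Flank → -4, Center → -4; maximin = -4.
Column maxima: A → 12, B → 8, C → 1; minimax = 1.
-4 ≠ 1, so there is no saddle point; optimal play is mixed.
A is strictly dominated by B (it gives the attacker strictly more in every row), so the defender never plays it.
On the remaining 2×2 (Flank, Center vs B, C):
Let the attacker play Flank with probability p. Expected payoff against B: 8p + (-4)(1−p) = 12p − 4; against C: (-4)p + 1(1−p) = −5p + 1.
Setting these equal: 12p − 4 = −5p + 1 ⇒ 17p = 5 ⇒ p = 5/17, and the value is (12)·(5/17) − 4 = -8/17.
For the defender: with q = P(B), equating Flank's and Center's payoffs gives 12q − 4 = −5q + 1 ⇒ q = 5/17.

12/17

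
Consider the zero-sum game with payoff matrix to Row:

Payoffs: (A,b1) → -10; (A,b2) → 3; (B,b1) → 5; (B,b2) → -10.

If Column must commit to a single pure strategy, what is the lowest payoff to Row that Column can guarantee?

Column maxima: b1 → 5, b2 → 3.
The smallest of these is 3.

3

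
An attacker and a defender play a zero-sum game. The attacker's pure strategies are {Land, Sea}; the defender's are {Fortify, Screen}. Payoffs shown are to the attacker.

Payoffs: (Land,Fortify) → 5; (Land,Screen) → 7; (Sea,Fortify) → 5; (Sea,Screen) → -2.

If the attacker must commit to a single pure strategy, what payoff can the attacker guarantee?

Row minima: Land → 5, Sea → -2.
The best of these is 5.

5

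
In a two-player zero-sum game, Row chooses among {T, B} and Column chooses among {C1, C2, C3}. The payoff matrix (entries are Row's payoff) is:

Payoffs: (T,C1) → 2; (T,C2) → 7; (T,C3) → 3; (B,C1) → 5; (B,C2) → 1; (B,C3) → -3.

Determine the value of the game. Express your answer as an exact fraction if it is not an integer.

7/3

Row minima: T → 2, B → -3; maximin = 2.
Column maxima: C1 → 5, C2 → 7, C3 → 3; minimax = 3.
2 ≠ 3, so there is no saddle point; optimal play is mixed.
C2 is strictly dominated by C3 (it gives Row strictly more in every row), so Column never plays it.
On the remaining 2×2 (T, B vs C1, C3):
Let Row play T with probability p. Expected payoff against C1: 2p + 5(1−p) = −3p + 5; against C3: 3p + (-3)(1−p) = 6p − 3.
Setting these equal: −3p + 5 = 6p − 3 ⇒ −9p = -8 ⇒ p = 8/9, and the value is (-3)·(8/9) + 5 = 7/3.
For Column: with q = P(C1), equating T's and B's payoffs gives −q + 3 = 8q − 3 ⇒ q = 2/3.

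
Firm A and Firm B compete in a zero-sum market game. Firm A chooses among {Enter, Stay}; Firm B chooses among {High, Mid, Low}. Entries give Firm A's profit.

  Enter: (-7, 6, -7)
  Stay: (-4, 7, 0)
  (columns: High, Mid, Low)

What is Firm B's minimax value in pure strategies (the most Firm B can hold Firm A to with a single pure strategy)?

Column maxima: High → -4, Mid → 7, Low → 0.
The smallest of these is -4.

-4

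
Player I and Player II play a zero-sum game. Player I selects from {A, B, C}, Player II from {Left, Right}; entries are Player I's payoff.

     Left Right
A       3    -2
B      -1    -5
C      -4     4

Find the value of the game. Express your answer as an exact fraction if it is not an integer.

4/13

Row minima: A → -2, B → -5, C → -4; maximin = -2.
Column maxima: Left → 3, Right → 4; minimax = 3.
-2 ≠ 3, so there is no saddle point; optimal play is mixed.
B is strictly dominated by A, so Player I never plays it.
On the remaining 2×2 (A, C vs Left, Right):
Let Player I play A with probability p. Expected payoff against Left: 3p + (-4)(1−p) = 7p − 4; against Right: (-2)p + 4(1−p) = −6p + 4.
Setting these equal: 7p − 4 = −6p + 4 ⇒ 13p = 8 ⇒ p = 8/13, and the value is (7)·(8/13) − 4 = 4/13.
For Player II: with q = P(Left), equating A's and C's payoffs gives 5q − 2 = −8q + 4 ⇒ q = 6/13.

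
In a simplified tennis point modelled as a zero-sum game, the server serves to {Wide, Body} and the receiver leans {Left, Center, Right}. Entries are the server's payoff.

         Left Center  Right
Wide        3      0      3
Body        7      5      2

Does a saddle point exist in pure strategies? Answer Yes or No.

No

Row minima: Wide → 0, Body → 2; maximin = 2.
Column maxima: Left → 7, Center → 5, Right → 3; minimax = 3.
2 ≠ 3, so no pure-strategy equilibrium exists.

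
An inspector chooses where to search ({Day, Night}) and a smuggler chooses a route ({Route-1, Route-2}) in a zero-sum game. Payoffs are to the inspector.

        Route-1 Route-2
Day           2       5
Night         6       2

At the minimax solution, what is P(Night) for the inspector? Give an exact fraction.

3/7

Row minima: Day → 2, Night → 2; maximin = 2.
Column maxima: Route-1 → 6, Route-2 → 5; minimax = 5.
2 ≠ 5, so there is no saddle point; optimal play is mixed.
Let the inspector play Day with probability p. Expected payoff against Route-1: 2p + 6(1−p) = −4p + 6; against Route-2: 5p + 2(1−p) = 3p + 2.
Setting these equal: −4p + 6 = 3p + 2 ⇒ −7p = -4 ⇒ p = 4/7, and the value is (-4)·(4/7) + 6 = 26/7.
For the smuggler: with q = P(Route-1), equating Day's and Night's payoffs gives −3q + 5 = 4q + 2 ⇒ q = 3/7.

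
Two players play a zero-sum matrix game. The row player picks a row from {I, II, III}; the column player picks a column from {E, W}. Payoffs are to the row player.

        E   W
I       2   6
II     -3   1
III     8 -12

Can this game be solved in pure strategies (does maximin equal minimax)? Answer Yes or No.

No

Row minima: I → 2, II → -3, III → -12; maximin = 2.
Column maxima: E → 8, W → 6; minimax = 6.
2 ≠ 6, so no pure-strategy equilibrium exists.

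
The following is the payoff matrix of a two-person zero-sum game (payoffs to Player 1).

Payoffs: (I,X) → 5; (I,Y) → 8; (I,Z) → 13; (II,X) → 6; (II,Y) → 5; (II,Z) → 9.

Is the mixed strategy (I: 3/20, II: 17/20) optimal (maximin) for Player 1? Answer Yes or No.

No

Against X this mix gives (3/20)·5 + (17/20)·6 = 117/20.
Against Y this mix gives (3/20)·8 + (17/20)·5 = 109/20.
Against Z this mix gives (3/20)·13 + (17/20)·9 = 48/5.
Player 2 will play Y, holding Player 1 to 109/20. Shifting weight toward the row that does better against Y would raise this floor (the equalizing mix achieves 23/4 against both Y and X), so the proposed strategy is not optimal.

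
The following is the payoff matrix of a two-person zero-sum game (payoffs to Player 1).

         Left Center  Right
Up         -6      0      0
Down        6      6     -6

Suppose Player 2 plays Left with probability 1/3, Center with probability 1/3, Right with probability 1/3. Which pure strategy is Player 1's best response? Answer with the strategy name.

Down

Expected payoff of Up: (1/3)·(-6) + (1/3)·0 + (1/3)·0 = -2.
Expected payoff of Down: (1/3)·6 + (1/3)·6 + (1/3)·(-6) = 2.
The largest is 2, so Player 1's best response is Down.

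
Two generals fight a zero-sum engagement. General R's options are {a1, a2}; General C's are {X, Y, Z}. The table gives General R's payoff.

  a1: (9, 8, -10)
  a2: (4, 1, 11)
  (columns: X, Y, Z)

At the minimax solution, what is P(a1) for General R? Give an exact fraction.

Row minima: a1 → -10, a2 → 1; maximin = 1.
Column maxima: X → 9, Y → 8, Z → 11; minimax = 8.
1 ≠ 8, so there is no saddle point; optimal play is mixed.
X is strictly dominated by Y (it gives General R strictly more in every row), so General C never plays it.
On the remaining 2×2 (a1, a2 vs Y, Z):
Let General R play a1 with probability p. Expected payoff against Y: 8p + 1(1−p) = 7p + 1; against Z: (-10)p + 11(1−p) = −21p + 11.
Setting these equal: 7p + 1 = −21p + 11 ⇒ 28p = 10 ⇒ p = 5/14, and the value is (7)·(5/14) + 1 = 7/2.
For General C: with q = P(Y), equating a1's and a2's payoffs gives 18q − 10 = −10q + 11 ⇒ q = 3/4.

5/14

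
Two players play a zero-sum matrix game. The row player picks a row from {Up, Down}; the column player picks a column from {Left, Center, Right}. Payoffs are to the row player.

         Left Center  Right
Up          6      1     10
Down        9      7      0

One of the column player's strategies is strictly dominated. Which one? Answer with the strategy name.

Left

Center holds the row player's payoff strictly below Left in every row: 1 < 6, 7 < 9.
So Left is strictly dominated for the column player.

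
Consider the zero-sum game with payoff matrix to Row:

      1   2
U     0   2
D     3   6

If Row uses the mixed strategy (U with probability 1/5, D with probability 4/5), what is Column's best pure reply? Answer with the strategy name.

If Column plays 1, Row's expected payoff is (1/5)·0 + (4/5)·3 = 12/5.
If Column plays 2, Row's expected payoff is (1/5)·2 + (4/5)·6 = 26/5.
Column minimizes Row's payoff; the smallest is 12/5, so the best response is 1.

1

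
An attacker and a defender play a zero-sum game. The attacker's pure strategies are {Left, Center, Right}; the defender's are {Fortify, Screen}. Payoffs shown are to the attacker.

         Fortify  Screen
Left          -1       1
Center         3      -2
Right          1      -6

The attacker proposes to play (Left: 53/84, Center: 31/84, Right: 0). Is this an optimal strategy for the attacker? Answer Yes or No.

No

Against Fortify this mix gives (53/84)·(-1) + (31/84)·3 = 10/21.
Against Screen this mix gives (53/84)·1 + (31/84)·(-2) = -3/28.
The defender will play Screen, holding the attacker to -3/28. Shifting weight toward the row that does better against Screen would raise this floor (the equalizing mix achieves 1/7 against both Screen and Fortify), so the proposed strategy is not optimal.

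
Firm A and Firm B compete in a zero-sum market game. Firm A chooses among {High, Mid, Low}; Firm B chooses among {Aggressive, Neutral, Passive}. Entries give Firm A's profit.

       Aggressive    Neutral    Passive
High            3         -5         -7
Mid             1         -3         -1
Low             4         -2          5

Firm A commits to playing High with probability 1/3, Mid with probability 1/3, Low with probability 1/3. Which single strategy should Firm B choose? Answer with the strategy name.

Neutral

If Firm B plays Aggressive, Firm A's expected payoff is (1/3)·3 + (1/3)·1 + (1/3)·4 = 8/3.
If Firm B plays Neutral, Firm A's expected payoff is (1/3)·(-5) + (1/3)·(-3) + (1/3)·(-2) = -10/3.
If Firm B plays Passive, Firm A's expected payoff is (1/3)·(-7) + (1/3)·(-1) + (1/3)·5 = -1.
Firm B minimizes Firm A's payoff; the smallest is -10/3, so the best response is Neutral.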